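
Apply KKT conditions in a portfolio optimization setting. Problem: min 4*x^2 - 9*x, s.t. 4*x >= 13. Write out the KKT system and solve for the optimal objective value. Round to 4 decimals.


Step 1: Try lambda = 0 (constraint inactive).
x_unc = 9/(2*4) = 1.125
Check: 4*1.125 = 4.5 < 13 -- violated!
Step 2: Constraint must be active: 4*x = 13
x* = 13/4 = 3.25
lambda = (2*4*3.25 - 9)/4 = 4.25
Step 3: Compute optimal value.
f(x*) = 4*3.25^2 - 9*3.25 = 13.0


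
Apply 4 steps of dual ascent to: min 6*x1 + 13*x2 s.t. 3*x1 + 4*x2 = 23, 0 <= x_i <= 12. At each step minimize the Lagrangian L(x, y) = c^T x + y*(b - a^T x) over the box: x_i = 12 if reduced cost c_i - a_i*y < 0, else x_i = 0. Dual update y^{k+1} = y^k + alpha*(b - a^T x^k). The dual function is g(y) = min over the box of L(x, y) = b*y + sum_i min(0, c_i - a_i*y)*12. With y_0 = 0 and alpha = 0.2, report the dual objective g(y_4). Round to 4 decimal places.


Dual ascent for LP: min 6*x1 + 13*x2, 3*x1 + 4*x2 = 23, 0 <= x_i <= 12
Step 1: y^k = 0.0, reduced costs: (6.0, 13.0)
  x^k = (0.0, 0.0), subgradient = b - a^T x = 23.0
  y^{k+1} = 0.0 + 0.2*23.0 = 4.6
Step 2: y^k = 4.6, reduced costs: (-7.8, -5.4)
  x^k = (12.0, 12.0), subgradient = b - a^T x = -61.0
  y^{k+1} = 4.6 + 0.2*-61.0 = -7.6
Step 3: y^k = -7.6, reduced costs: (28.8, 43.4)
  x^k = (0.0, 0.0), subgradient = b - a^T x = 23.0
  y^{k+1} = -7.6 + 0.2*23.0 = -3.0
Step 4: y^k = -3.0, reduced costs: (15.0, 25.0)
  x^k = (0.0, 0.0), subgradient = b - a^T x = 23.0
  y^{k+1} = -3.0 + 0.2*23.0 = 1.6
Dual objective at y_4 = 1.6: reduced costs (1.2, 6.6), box minimizer x = (0.0, 0.0)
g(y_4) = b*y + (c1 - a1*y)*x1 + (c2 - a2*y)*x2 = 23*1.6 + 1.2*0.0 + 6.6*0.0 = 36.8 + 0.0 + 0.0 = 36.8


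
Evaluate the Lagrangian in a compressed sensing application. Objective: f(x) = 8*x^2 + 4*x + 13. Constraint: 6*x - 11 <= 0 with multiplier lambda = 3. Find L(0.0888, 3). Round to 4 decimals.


Step 1: Evaluate f(x).
f(0.0888) = 8*0.0888^2 + 4*0.0888 + 13 = 13.4183
Step 2: Evaluate g(x).
g(0.0888) = 6*0.0888 - 11 = -10.4672
Step 3: Compute Lagrangian.
L = 13.4183 + 3*-10.4672 = -17.9833


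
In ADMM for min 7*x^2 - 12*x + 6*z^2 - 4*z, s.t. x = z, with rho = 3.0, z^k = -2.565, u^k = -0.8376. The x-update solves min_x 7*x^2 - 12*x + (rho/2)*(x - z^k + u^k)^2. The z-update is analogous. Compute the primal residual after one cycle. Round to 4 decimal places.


ADMM iteration with rho = 3.0, z^k = -2.565, u^k = -0.8376
Step 1: x-update.
Minimize 7*x^2 - 12*x + (3.0/2)*(x + 2.565 - 0.8376)^2
FOC: (2*7 + 3.0)*x = 12 + 3.0*(-2.565 + 0.8376)
x^{k+1} = 0.401
Step 2: z-update.
Minimize 6*z^2 - 4*z + (3.0/2)*(0.401 - z - 0.8376)^2
FOC: (2*6 + 3.0)*z = 4 + 3.0*(0.401 - 0.8376)
z^{k+1} = 0.1794
Step 3: u-update.
u^{k+1} = -0.8376 + 0.401 - 0.1794 = -0.6159
Step 4: Primal residual = |0.401 - 0.1794| = 0.2217


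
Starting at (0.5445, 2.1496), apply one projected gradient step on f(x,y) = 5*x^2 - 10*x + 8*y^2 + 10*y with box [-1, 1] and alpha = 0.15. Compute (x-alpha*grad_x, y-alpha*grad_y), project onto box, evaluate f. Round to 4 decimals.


Step 1: Compute gradient at (0.5445, 2.1496).
grad_x = 2*5*0.5445 - 10 = -4.555
grad_y = 2*8*2.1496 + 10 = 44.3936
Step 2: Gradient step.
x_raw = 0.5445 - 0.15*-4.555 = 1.2278
y_raw = 2.1496 - 0.15*44.3936 = -4.5094
Step 3: Project onto [-1, 1].
x_proj = clip(1.2278) = 1.0
y_proj = clip(-4.5094) = -1.0
Step 4: Evaluate f.
f(1.0, -1.0) = -7.0


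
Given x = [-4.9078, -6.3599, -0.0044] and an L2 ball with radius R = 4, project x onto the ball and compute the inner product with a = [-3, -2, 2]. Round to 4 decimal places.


Step 1: Compute ||x|| (intermediates to 6 decimals).
||x|| = sqrt((-4.9078)^2 + (-6.3599)^2 + (-0.0044)^2) = 8.033358
Step 2: Project.
Since ||x|| > R, scale = R/||x|| = 4/8.033358 = 0.497924, proj(x) = scale * x
proj(x) = [-2.443711, -3.166747, -0.002191]
Step 3: Dot product.
a^T * proj(x) = -3*(-2.443711) - 2*(-3.166747) + 2*(-0.002191) = 13.6602


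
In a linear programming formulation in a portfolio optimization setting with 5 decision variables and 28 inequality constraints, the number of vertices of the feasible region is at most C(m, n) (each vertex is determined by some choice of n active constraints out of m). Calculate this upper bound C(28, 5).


Each vertex corresponds to some choice of n active constraints out of m, so the number of vertices is at most C(m, n) = m! / (n!(m-n)!).
m = 28, n = 5
Numerator: 28 * 27 * 26 * 25 * 24
Denominator: 5! = 120
C(28, 5) = 98280


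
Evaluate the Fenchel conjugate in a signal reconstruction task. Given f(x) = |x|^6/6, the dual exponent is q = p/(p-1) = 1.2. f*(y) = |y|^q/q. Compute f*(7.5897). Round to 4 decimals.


The conjugate exponent q satisfies 1/p + 1/q = 1.
p = 6, so q = 6/(6 - 1) = 1.2
|y|^q = 7.5897^1.2 = 11.3833
f*(7.5897) = 11.3833 / 1.2 = 9.4861


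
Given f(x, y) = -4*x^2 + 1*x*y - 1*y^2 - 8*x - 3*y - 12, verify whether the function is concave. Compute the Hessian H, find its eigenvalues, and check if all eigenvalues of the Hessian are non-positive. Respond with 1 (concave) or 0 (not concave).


The Hessian of f(x,y) = -4*x^2 + 1*x*y - 1*y^2 - 8*x - 3*y - 12 is:
H = [[-8, 1], [1, -2]]
Trace = -8 - 2 = -10
Determinant = -8*-2 - (1)^2 = 15
Discriminant = (-10)^2 - 4*15 = 40.0
Eigenvalues: lambda_1 = -8.1623, lambda_2 = -1.8377
The function is concave.

1


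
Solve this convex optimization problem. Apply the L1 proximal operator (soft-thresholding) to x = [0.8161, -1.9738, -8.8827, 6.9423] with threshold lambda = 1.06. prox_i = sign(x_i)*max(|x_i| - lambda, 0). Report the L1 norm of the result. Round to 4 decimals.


Soft-thresholding with lambda = 1.06:
prox(0.8161) = sign(0.8161)*max(|0.8161| - 1.06, 0) = 0.0
prox(-1.9738) = sign(-1.9738)*max(|-1.9738| - 1.06, 0) = -0.9138
prox(-8.8827) = sign(-8.8827)*max(|-8.8827| - 1.06, 0) = -7.8227
prox(6.9423) = sign(6.9423)*max(|6.9423| - 1.06, 0) = 5.8823
prox(x) = [0.0, -0.9138, -7.8227, 5.8823]
||prox(x)||_1 = 0.0 + 0.9138 + 7.8227 + 5.8823 = 14.6188


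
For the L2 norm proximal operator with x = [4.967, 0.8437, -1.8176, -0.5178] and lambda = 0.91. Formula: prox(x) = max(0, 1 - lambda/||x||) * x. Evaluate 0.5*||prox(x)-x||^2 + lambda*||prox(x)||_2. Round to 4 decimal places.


Step 1: Compute ||x||.
||x|| = 5.381
Step 2: Compute scaling factor.
scale = max(0, 1 - 0.91/5.381) = 0.8309
Step 3: prox(x) = [4.127, 0.701, -1.5102, -0.4302]
||prox(x)|| = 4.471
Step 4: Proximal objective.
0.5*||prox-x||^2 = 0.4141
lambda*||prox|| = 4.0686
Total = 4.4826


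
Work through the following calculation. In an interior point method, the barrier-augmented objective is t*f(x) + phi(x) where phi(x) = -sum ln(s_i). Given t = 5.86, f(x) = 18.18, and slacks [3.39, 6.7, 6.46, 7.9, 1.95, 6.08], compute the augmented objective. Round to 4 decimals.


Step 1: Compute log-barrier.
ln values: [1.2208, 1.9021, 1.8656, 2.0669, 0.6678, 1.805]
phi = -(1.2208 + 1.9021 + 1.8656 + 2.0669 + 0.6678 + 1.805) = -9.5283
Step 2: Compute augmented objective.
t*f(x) = 5.86*18.18 = 106.5348
Total = 106.5348 - 9.5283 = 97.0065


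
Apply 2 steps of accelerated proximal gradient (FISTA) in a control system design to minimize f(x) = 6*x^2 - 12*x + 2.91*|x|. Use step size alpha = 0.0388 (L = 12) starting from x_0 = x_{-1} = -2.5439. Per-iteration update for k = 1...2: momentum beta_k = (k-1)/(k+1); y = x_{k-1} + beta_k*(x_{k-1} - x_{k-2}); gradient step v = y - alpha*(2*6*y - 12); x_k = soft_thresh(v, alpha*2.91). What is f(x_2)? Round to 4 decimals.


FISTA on f(x) = 6*x^2 - 12*x + 2.91*|x|
L = 12, alpha = 0.0388
Iteration 1: beta = 0.0, y = -2.5439 + 0.0*(-2.5439 + 2.5439) = -2.5439
  grad(y) = -42.5268, v = y - alpha*grad = -0.8939
  prox(v) = soft_thresh(-0.8939, 0.1129) = -0.781
Iteration 2: beta = 0.3333, y = -0.781 + 0.3333*(-0.781 + 2.5439) = -0.1933
  grad(y) = -14.3196, v = y - alpha*grad = 0.3623
  prox(v) = soft_thresh(0.3623, 0.1129) = 0.2494
f(x_2) = 6*0.2494^2 - 12*0.2494 + 2.91*|0.2494| = -1.8938


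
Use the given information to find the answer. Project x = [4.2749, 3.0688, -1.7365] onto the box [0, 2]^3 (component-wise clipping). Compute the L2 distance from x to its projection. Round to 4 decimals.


Project each component onto [0, 2].
clip(4.2749) = 2.0, clip(3.0688) = 2.0, clip(-1.7365) = 0.0
Projection = [2.0, 2.0, 0.0]
Squared diffs: [5.1752, 1.1423, 3.0154]
Distance = sqrt(9.3329) = 3.055


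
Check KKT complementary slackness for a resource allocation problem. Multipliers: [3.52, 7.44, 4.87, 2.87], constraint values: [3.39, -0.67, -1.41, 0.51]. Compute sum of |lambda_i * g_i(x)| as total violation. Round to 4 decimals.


KKT complementary slackness check:
lambda_1 * g_1 = 3.52 * 3.39 = 11.9328
lambda_2 * g_2 = 7.44 * -0.67 = -4.9848
lambda_3 * g_3 = 4.87 * -1.41 = -6.8667
lambda_4 * g_4 = 2.87 * 0.51 = 1.4637
Total violation = 11.9328 + 4.9848 + 6.8667 + 1.4637 = 25.248


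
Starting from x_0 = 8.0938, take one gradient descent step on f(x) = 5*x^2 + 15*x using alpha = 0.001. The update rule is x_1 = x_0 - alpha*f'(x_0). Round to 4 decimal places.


We compute the gradient at x_0 and apply the update.
f'(x) = 10*x + 15
f'(8.0938) = 10*8.0938 + 15 = 95.938
x_1 = 8.0938 - 0.001*95.938 = 7.9979


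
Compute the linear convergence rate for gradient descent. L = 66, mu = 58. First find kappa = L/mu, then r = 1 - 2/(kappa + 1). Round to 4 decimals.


Step 1: Compute the condition number.
kappa = L/mu = 66/58 = 1.1379
Step 2: Compute the convergence rate.
r = 1 - 2/(kappa + 1) = 1 - 2*mu/(L + mu) = (L - mu)/(L + mu) = 8/124 = 0.0645


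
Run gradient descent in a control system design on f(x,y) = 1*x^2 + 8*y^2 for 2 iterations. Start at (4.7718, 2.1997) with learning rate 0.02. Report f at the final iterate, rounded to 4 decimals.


Gradient descent on f(x,y) = 1*x^2 + 8*y^2.
Starting point: (4.7718, 2.1997), alpha = 0.02
Step 1: grad_x = 2*1*4.7718 = 9.5436, grad_y = 2*8*2.1997 = 35.1952
  x_1 = 4.7718 - 0.02*9.5436 = 4.5809
  y_1 = 2.1997 - 0.02*35.1952 = 1.4958
Step 2: grad_x = 2*1*4.5809 = 9.1619, grad_y = 2*8*1.4958 = 23.9327
  x_2 = 4.5809 - 0.02*9.1619 = 4.3977
  y_2 = 1.4958 - 0.02*23.9327 = 1.0171
f(4.3977, 1.0171) = 1*4.3977^2 + 8*1.0171^2 = 27.6163


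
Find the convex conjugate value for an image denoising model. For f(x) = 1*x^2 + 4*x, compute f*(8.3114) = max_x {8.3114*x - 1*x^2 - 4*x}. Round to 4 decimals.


f*(y) = sup_x {y*x - a*x^2 - b*x} = sup_x {(y-b)*x - a*x^2}
FOC: (y - b) - 2a*x = 0 => x* = (y - b)/(2a)
x* = (8.3114 - 4)/(2*1) = 2.1557
f*(8.3114) = (y-b)^2/(4a) = (8.3114 - 4)^2/(4*1)
= 18.5882/4 = 4.647


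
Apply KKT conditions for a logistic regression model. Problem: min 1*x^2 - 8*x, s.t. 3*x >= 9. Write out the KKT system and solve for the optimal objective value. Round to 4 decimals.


Step 1: Try lambda = 0 (constraint inactive).
Stationarity: 2*1*x - 8 = 0
x* = 8/(2*1) = 4.0
Check constraint: 3*4.0 = 12.0 >= 9 -- satisfied.
Step 2: Compute optimal value.
f(x*) = 1*4.0^2 - 8*4.0 = -16.0


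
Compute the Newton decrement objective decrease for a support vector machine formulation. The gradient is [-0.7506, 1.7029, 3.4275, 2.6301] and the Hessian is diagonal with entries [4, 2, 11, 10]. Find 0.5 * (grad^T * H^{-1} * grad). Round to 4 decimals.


Step 1: H is diagonal, so H^(-1) * g = [-0.1877, 0.8515, 0.3116, 0.263].
Step 2: g^T H^(-1) g = sum_i g_i^2 / H_ii
  = (-0.7506)^2/4 + (1.7029)^2/2 + (3.4275)^2/11 + (2.6301)^2/10
  = 0.1409 + 1.4499 + 1.068 + 0.6917 = 3.3505
Step 3: Objective decrease = 0.5 * g^T H^(-1) g = 1.6753


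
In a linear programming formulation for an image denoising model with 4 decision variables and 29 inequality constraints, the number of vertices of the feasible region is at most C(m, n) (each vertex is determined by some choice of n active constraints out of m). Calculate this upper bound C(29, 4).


Each vertex corresponds to some choice of n active constraints out of m, so the number of vertices is at most C(m, n) = m! / (n!(m-n)!).
m = 29, n = 4
Numerator: 29 * 28 * 27 * 26
Denominator: 4! = 24
C(29, 4) = 23751


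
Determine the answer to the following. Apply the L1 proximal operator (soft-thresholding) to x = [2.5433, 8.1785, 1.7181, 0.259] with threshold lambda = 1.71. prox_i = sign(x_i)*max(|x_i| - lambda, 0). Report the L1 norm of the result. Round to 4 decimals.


Soft-thresholding with lambda = 1.71:
prox(2.5433) = sign(2.5433)*max(|2.5433| - 1.71, 0) = 0.8333
prox(8.1785) = sign(8.1785)*max(|8.1785| - 1.71, 0) = 6.4685
prox(1.7181) = sign(1.7181)*max(|1.7181| - 1.71, 0) = 0.0081
prox(0.259) = sign(0.259)*max(|0.259| - 1.71, 0) = 0.0
prox(x) = [0.8333, 6.4685, 0.0081, 0.0]
||prox(x)||_1 = 0.8333 + 6.4685 + 0.0081 + 0.0 = 7.3099


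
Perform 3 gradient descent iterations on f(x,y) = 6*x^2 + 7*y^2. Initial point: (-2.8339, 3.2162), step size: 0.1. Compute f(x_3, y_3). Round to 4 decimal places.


Gradient descent on f(x,y) = 6*x^2 + 7*y^2.
Starting point: (-2.8339, 3.2162), alpha = 0.1
Step 1: grad_x = 2*6*-2.8339 = -34.0068, grad_y = 2*7*3.2162 = 45.0268
  x_1 = -2.8339 - 0.1*-34.0068 = 0.5668
  y_1 = 3.2162 - 0.1*45.0268 = -1.2865
Step 2: grad_x = 2*6*0.5668 = 6.8014, grad_y = 2*7*-1.2865 = -18.0107
  x_2 = 0.5668 - 0.1*6.8014 = -0.1134
  y_2 = -1.2865 - 0.1*-18.0107 = 0.5146
Step 3: grad_x = 2*6*-0.1134 = -1.3603, grad_y = 2*7*0.5146 = 7.2043
  x_3 = -0.1134 - 0.1*-1.3603 = 0.0227
  y_3 = 0.5146 - 0.1*7.2043 = -0.2058
f(0.0227, -0.2058) = 6*0.0227^2 + 7*(-0.2058)^2 = 0.2997


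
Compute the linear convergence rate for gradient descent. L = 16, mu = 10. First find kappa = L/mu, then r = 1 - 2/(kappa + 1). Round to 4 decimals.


Step 1: Compute the condition number.
kappa = L/mu = 16/10 = 1.6
Step 2: Compute the convergence rate.
r = 1 - 2/(kappa + 1) = 1 - 2*mu/(L + mu) = (L - mu)/(L + mu) = 6/26 = 0.2308


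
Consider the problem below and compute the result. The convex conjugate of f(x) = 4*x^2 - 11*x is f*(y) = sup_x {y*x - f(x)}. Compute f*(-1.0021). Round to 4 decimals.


f*(y) = sup_x {y*x - a*x^2 - b*x} = sup_x {(y-b)*x - a*x^2}
FOC: (y - b) - 2a*x = 0 => x* = (y - b)/(2a)
x* = (-1.0021 + 11)/(2*4) = 1.2497
f*(-1.0021) = (y-b)^2/(4a) = (-1.0021 + 11)^2/(4*4)
= 99.958/16 = 6.2474


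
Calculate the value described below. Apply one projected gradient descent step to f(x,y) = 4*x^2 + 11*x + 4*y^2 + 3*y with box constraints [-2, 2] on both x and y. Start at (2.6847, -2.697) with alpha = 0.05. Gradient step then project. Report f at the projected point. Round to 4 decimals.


Step 1: Compute gradient at (2.6847, -2.697).
grad_x = 2*4*2.6847 + 11 = 32.4776
grad_y = 2*4*-2.697 + 3 = -18.576
Step 2: Gradient step.
x_raw = 2.6847 - 0.05*32.4776 = 1.0608
y_raw = -2.697 - 0.05*-18.576 = -1.7682
Step 3: Project onto [-2, 2].
x_proj = clip(1.0608) = 1.0608
y_proj = clip(-1.7682) = -1.7682
Step 4: Evaluate f.
f(1.0608, -1.7682) = 23.3719


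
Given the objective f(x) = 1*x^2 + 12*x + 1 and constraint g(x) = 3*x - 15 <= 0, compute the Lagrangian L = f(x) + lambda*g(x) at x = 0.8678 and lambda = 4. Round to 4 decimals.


Step 1: Evaluate f(x).
f(0.8678) = 1*0.8678^2 + 12*0.8678 + 1 = 12.1667
Step 2: Evaluate g(x).
g(0.8678) = 3*0.8678 - 15 = -12.3966
Step 3: Compute Lagrangian.
L = 12.1667 + 4*-12.3966 = -37.4197


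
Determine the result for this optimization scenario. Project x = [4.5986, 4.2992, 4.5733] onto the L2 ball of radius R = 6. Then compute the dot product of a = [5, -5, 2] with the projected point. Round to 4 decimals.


Step 1: Compute ||x|| (intermediates to 6 decimals).
||x|| = sqrt(4.5986^2 + 4.2992^2 + 4.5733^2) = 7.781087
Step 2: Project.
Since ||x|| > R, scale = R/||x|| = 6/7.781087 = 0.7711, proj(x) = scale * x
proj(x) = [3.54598, 3.315113, 3.526472]
Step 3: Dot product.
a^T * proj(x) = 5*3.54598 - 5*3.315113 + 2*3.526472 = 8.2073


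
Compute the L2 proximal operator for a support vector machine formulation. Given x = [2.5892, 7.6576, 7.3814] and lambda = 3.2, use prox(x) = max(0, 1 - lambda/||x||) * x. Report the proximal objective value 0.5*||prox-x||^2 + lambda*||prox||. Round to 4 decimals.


Step 1: Compute ||x||.
||x|| = 10.9466
Step 2: Compute scaling factor.
scale = max(0, 1 - 3.2/10.9466) = 0.7077
Step 3: prox(x) = [1.8323, 5.4191, 5.2236]
||prox(x)|| = 7.7466
Step 4: Proximal objective.
0.5*||prox-x||^2 = 5.12
lambda*||prox|| = 24.7891
Total = 29.9091


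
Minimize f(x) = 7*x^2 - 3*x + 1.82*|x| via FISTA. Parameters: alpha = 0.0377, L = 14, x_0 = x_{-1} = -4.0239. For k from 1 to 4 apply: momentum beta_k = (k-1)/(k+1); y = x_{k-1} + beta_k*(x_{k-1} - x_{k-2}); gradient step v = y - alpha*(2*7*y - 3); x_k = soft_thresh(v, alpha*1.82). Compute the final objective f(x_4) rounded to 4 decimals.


FISTA on f(x) = 7*x^2 - 3*x + 1.82*|x|
L = 14, alpha = 0.0377
Iteration 1: beta = 0.0, y = -4.0239 + 0.0*(-4.0239 + 4.0239) = -4.0239
  grad(y) = -59.3346, v = y - alpha*grad = -1.787
  prox(v) = soft_thresh(-1.787, 0.0686) = -1.7184
Iteration 2: beta = 0.3333, y = -1.7184 + 0.3333*(-1.7184 + 4.0239) = -0.9499
  grad(y) = -16.2981, v = y - alpha*grad = -0.3354
  prox(v) = soft_thresh(-0.3354, 0.0686) = -0.2668
Iteration 3: beta = 0.5, y = -0.2668 + 0.5*(-0.2668 + 1.7184) = 0.459
  grad(y) = 3.4256, v = y - alpha*grad = 0.3298
  prox(v) = soft_thresh(0.3298, 0.0686) = 0.2612
Iteration 4: beta = 0.6, y = 0.2612 + 0.6*(0.2612 + 0.2668) = 0.578
  grad(y) = 5.0923, v = y - alpha*grad = 0.386
  prox(v) = soft_thresh(0.386, 0.0686) = 0.3174
f(x_4) = 7*0.3174^2 - 3*0.3174 + 1.82*|0.3174| = 0.3308


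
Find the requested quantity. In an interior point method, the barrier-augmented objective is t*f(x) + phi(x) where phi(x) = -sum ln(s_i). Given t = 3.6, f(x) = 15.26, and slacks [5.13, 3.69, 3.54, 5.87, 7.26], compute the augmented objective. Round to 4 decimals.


Step 1: Compute log-barrier.
ln values: [1.6351, 1.3056, 1.2641, 1.7699, 1.9824]
phi = -(1.6351 + 1.3056 + 1.2641 + 1.7699 + 1.9824) = -7.9571
Step 2: Compute augmented objective.
t*f(x) = 3.6*15.26 = 54.936
Total = 54.936 - 7.9571 = 46.9789


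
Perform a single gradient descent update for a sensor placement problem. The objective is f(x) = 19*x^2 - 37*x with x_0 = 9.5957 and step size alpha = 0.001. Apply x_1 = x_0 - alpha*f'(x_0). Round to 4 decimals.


We compute the gradient at x_0 and apply the update.
f'(x) = 38*x - 37
f'(9.5957) = 38*9.5957 - 37 = 327.6366
x_1 = 9.5957 - 0.001*327.6366 = 9.2681


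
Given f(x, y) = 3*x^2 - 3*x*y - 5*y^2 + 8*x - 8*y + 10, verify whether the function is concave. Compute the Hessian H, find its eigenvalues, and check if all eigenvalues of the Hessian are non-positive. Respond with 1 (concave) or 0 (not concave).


The Hessian of f(x,y) = 3*x^2 - 3*x*y - 5*y^2 + 8*x - 8*y + 10 is:
H = [[6, -3], [-3, -10]]
Trace = 6 - 10 = -4
Determinant = 6*-10 - (-3)^2 = -69
Discriminant = (-4)^2 - 4*-69 = 292.0
Eigenvalues: lambda_1 = -10.544, lambda_2 = 6.544
The function is not concave.

0


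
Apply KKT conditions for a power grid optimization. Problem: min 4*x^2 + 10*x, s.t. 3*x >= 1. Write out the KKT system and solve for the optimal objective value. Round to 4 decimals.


Step 1: Try lambda = 0 (constraint inactive).
x_unc = -10/(2*4) = -1.25
Check: 3*-1.25 = -3.75 < 1 -- violated!
Step 2: Constraint must be active: 3*x = 1
x* = 1/3 = 0.3333 (rounded; the exact value 1/3 is used below)
lambda = (2*4*(1/3) + 10)/3 = 4.2222
Step 3: Compute optimal value.
f(x*) = 4*(1/3)^2 + 10*(1/3) = 3.7778


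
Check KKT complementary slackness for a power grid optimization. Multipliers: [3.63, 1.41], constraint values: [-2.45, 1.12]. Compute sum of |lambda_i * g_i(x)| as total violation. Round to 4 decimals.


KKT complementary slackness check:
lambda_1 * g_1 = 3.63 * -2.45 = -8.8935
lambda_2 * g_2 = 1.41 * 1.12 = 1.5792
Total violation = 8.8935 + 1.5792 = 10.4727


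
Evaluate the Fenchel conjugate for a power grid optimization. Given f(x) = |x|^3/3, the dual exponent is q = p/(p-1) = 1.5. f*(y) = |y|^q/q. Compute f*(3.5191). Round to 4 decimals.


The conjugate exponent q satisfies 1/p + 1/q = 1.
p = 3, so q = 3/(3 - 1) = 1.5
|y|^q = 3.5191^1.5 = 6.6016
f*(3.5191) = 6.6016 / 1.5 = 4.401


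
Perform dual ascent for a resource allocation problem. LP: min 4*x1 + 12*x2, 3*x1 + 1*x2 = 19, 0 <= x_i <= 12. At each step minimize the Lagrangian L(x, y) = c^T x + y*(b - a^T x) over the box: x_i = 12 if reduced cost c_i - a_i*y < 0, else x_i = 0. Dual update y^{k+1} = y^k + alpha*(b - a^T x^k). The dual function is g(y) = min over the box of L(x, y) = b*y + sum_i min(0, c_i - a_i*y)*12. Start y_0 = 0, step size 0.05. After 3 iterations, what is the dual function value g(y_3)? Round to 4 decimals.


Dual ascent for LP: min 4*x1 + 12*x2, 3*x1 + 1*x2 = 19, 0 <= x_i <= 12
Step 1: y^k = 0.0, reduced costs: (4.0, 12.0)
  x^k = (0.0, 0.0), subgradient = b - a^T x = 19.0
  y^{k+1} = 0.0 + 0.05*19.0 = 0.95
Step 2: y^k = 0.95, reduced costs: (1.15, 11.05)
  x^k = (0.0, 0.0), subgradient = b - a^T x = 19.0
  y^{k+1} = 0.95 + 0.05*19.0 = 1.9
Step 3: y^k = 1.9, reduced costs: (-1.7, 10.1)
  x^k = (12.0, 0.0), subgradient = b - a^T x = -17.0
  y^{k+1} = 1.9 + 0.05*-17.0 = 1.05
Dual objective at y_3 = 1.05: reduced costs (0.85, 10.95), box minimizer x = (0.0, 0.0)
g(y_3) = b*y + (c1 - a1*y)*x1 + (c2 - a2*y)*x2 = 19*1.05 + 0.85*0.0 + 10.95*0.0 = 19.95 + 0.0 + 0.0 = 19.95


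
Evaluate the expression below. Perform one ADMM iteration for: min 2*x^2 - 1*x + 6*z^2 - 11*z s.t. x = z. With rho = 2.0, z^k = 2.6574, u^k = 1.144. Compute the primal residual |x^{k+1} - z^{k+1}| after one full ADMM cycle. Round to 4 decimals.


ADMM iteration with rho = 2.0, z^k = 2.6574, u^k = 1.144
Step 1: x-update.
Minimize 2*x^2 - 1*x + (2.0/2)*(x - 2.6574 + 1.144)^2
FOC: (2*2 + 2.0)*x = 1 + 2.0*(2.6574 - 1.144)
x^{k+1} = 0.6711
Step 2: z-update.
Minimize 6*z^2 - 11*z + (2.0/2)*(0.6711 - z + 1.144)^2
FOC: (2*6 + 2.0)*z = 11 + 2.0*(0.6711 + 1.144)
z^{k+1} = 1.045
Step 3: u-update.
u^{k+1} = 1.144 + 0.6711 - 1.045 = 0.7701
Step 4: Primal residual = |0.6711 - 1.045| = 0.3739


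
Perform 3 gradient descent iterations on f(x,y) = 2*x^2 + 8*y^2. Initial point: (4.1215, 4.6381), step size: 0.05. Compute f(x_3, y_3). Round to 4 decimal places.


Gradient descent on f(x,y) = 2*x^2 + 8*y^2.
Starting point: (4.1215, 4.6381), alpha = 0.05
Step 1: grad_x = 2*2*4.1215 = 16.486, grad_y = 2*8*4.6381 = 74.2096
  x_1 = 4.1215 - 0.05*16.486 = 3.2972
  y_1 = 4.6381 - 0.05*74.2096 = 0.9276
Step 2: grad_x = 2*2*3.2972 = 13.1888, grad_y = 2*8*0.9276 = 14.8419
  x_2 = 3.2972 - 0.05*13.1888 = 2.6378
  y_2 = 0.9276 - 0.05*14.8419 = 0.1855
Step 3: grad_x = 2*2*2.6378 = 10.551, grad_y = 2*8*0.1855 = 2.9684
  x_3 = 2.6378 - 0.05*10.551 = 2.1102
  y_3 = 0.1855 - 0.05*2.9684 = 0.0371
f(2.1102, 0.0371) = 2*2.1102^2 + 8*0.0371^2 = 8.917


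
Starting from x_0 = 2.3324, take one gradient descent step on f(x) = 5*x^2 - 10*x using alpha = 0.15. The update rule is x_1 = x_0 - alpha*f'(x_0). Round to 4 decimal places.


We compute the gradient at x_0 and apply the update.
f'(x) = 10*x - 10
f'(2.3324) = 10*2.3324 - 10 = 13.324
x_1 = 2.3324 - 0.15*13.324 = 0.3338


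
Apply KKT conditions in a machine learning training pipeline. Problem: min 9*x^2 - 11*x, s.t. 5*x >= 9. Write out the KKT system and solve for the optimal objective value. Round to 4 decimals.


Step 1: Try lambda = 0 (constraint inactive).
x_unc = 11/(2*9) = 0.6111
Check: 5*0.6111 = 3.0555 < 9 -- violated!
Step 2: Constraint must be active: 5*x = 9
x* = 9/5 = 1.8
lambda = (2*9*1.8 - 11)/5 = 4.28
Step 3: Compute optimal value.
f(x*) = 9*1.8^2 - 11*1.8 = 9.36


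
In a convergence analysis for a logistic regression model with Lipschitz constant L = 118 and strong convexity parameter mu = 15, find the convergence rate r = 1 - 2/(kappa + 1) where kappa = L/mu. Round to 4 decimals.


Step 1: Compute the condition number.
kappa = L/mu = 118/15 = 7.8667
Step 2: Compute the convergence rate.
r = 1 - 2/(kappa + 1) = 1 - 2*mu/(L + mu) = (L - mu)/(L + mu) = 103/133 = 0.7744


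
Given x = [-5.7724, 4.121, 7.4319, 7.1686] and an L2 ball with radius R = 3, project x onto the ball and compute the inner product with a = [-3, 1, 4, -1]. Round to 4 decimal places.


Step 1: Compute ||x|| (intermediates to 6 decimals).
||x|| = sqrt((-5.7724)^2 + 4.121^2 + 7.4319^2 + 7.1686^2) = 12.526979
Step 2: Project.
Since ||x|| > R, scale = R/||x|| = 3/12.526979 = 0.239483, proj(x) = scale * x
proj(x) = [-1.382392, 0.986909, 1.779814, 1.716758]
Step 3: Dot product.
a^T * proj(x) = -3*(-1.382392) + 1*0.986909 + 4*1.779814 - 1*1.716758 = 10.5366


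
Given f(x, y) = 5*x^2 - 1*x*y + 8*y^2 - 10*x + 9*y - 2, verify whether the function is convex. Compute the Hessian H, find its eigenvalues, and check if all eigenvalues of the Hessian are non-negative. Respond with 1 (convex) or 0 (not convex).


The Hessian of f(x,y) = 5*x^2 - 1*x*y + 8*y^2 - 10*x + 9*y - 2 is:
H = [[10, -1], [-1, 16]]
Trace = 10 + 16 = 26
Determinant = 10*16 - (-1)^2 = 159
Discriminant = (26)^2 - 4*159 = 40.0
Eigenvalues: lambda_1 = 9.8377, lambda_2 = 16.1623
The function is convex.

1


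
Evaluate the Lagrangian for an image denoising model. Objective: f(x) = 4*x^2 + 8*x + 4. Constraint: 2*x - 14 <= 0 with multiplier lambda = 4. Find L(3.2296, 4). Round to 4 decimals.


Step 1: Evaluate f(x).
f(3.2296) = 4*3.2296^2 + 8*3.2296 + 4 = 71.5581
Step 2: Evaluate g(x).
g(3.2296) = 2*3.2296 - 14 = -7.5408
Step 3: Compute Lagrangian.
L = 71.5581 + 4*-7.5408 = 41.3949


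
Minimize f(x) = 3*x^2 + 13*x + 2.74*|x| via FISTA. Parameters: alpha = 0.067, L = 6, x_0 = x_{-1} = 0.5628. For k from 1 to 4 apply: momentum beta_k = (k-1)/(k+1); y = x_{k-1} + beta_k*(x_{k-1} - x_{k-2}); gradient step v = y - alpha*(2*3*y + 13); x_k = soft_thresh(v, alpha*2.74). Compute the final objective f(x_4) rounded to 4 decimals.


FISTA on f(x) = 3*x^2 + 13*x + 2.74*|x|
L = 6, alpha = 0.067
Iteration 1: beta = 0.0, y = 0.5628 + 0.0*(0.5628 - 0.5628) = 0.5628
  grad(y) = 16.3768, v = y - alpha*grad = -0.5344
  prox(v) = soft_thresh(-0.5344, 0.1836) = -0.3509
Iteration 2: beta = 0.3333, y = -0.3509 + 0.3333*(-0.3509 - 0.5628) = -0.6554
  grad(y) = 9.0675, v = y - alpha*grad = -1.2629
  prox(v) = soft_thresh(-1.2629, 0.1836) = -1.0794
Iteration 3: beta = 0.5, y = -1.0794 + 0.5*(-1.0794 + 0.3509) = -1.4436
  grad(y) = 4.3383, v = y - alpha*grad = -1.7343
  prox(v) = soft_thresh(-1.7343, 0.1836) = -1.5507
Iteration 4: beta = 0.6, y = -1.5507 + 0.6*(-1.5507 + 1.0794) = -1.8335
  grad(y) = 1.999, v = y - alpha*grad = -1.9674
  prox(v) = soft_thresh(-1.9674, 0.1836) = -1.7839
f(x_4) = 3*(-1.7839)^2 + 13*(-1.7839) + 2.74*|-1.7839| = -8.7559


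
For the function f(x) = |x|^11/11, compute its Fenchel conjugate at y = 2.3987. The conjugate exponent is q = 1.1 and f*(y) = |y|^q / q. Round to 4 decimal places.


The conjugate exponent q satisfies 1/p + 1/q = 1.
p = 11, so q = 11/(11 - 1) = 1.1
|y|^q = 2.3987^1.1 = 2.618
f*(2.3987) = 2.618 / 1.1 = 2.38


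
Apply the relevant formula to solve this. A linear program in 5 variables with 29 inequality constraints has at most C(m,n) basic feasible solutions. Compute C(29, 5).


Each vertex corresponds to some choice of n active constraints out of m, so the number of vertices is at most C(m, n) = m! / (n!(m-n)!).
m = 29, n = 5
Numerator: 29 * 28 * 27 * 26 * 25
Denominator: 5! = 120
C(29, 5) = 118755


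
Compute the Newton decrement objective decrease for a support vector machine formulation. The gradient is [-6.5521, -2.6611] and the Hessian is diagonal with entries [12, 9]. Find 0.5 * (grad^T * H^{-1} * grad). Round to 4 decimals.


Step 1: H is diagonal, so H^(-1) * g = [-0.546, -0.2957].
Step 2: g^T H^(-1) g = sum_i g_i^2 / H_ii
  = (-6.5521)^2/12 + (-2.6611)^2/9
  = 3.5775 + 0.7868 = 4.3643
Step 3: Objective decrease = 0.5 * g^T H^(-1) g = 2.1822


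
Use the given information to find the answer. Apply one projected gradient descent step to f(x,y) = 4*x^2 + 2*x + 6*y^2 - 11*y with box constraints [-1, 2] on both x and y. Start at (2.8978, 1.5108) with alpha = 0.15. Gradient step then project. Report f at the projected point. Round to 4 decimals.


Step 1: Compute gradient at (2.8978, 1.5108).
grad_x = 2*4*2.8978 + 2 = 25.1824
grad_y = 2*6*1.5108 - 11 = 7.1296
Step 2: Gradient step.
x_raw = 2.8978 - 0.15*25.1824 = -0.8796
y_raw = 1.5108 - 0.15*7.1296 = 0.4414
Step 3: Project onto [-1, 2].
x_proj = clip(-0.8796) = -0.8796
y_proj = clip(0.4414) = 0.4414
Step 4: Evaluate f.
f(-0.8796, 0.4414) = -2.3508


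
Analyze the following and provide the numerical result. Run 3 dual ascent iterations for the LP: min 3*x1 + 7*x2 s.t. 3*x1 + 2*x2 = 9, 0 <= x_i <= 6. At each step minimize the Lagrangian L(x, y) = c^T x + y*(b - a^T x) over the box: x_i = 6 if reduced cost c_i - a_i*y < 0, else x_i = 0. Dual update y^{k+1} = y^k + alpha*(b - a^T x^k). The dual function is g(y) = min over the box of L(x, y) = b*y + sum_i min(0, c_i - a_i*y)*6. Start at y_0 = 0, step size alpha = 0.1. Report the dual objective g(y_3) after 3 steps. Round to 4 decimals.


Dual ascent for LP: min 3*x1 + 7*x2, 3*x1 + 2*x2 = 9, 0 <= x_i <= 6
Step 1: y^k = 0.0, reduced costs: (3.0, 7.0)
  x^k = (0.0, 0.0), subgradient = b - a^T x = 9.0
  y^{k+1} = 0.0 + 0.1*9.0 = 0.9
Step 2: y^k = 0.9, reduced costs: (0.3, 5.2)
  x^k = (0.0, 0.0), subgradient = b - a^T x = 9.0
  y^{k+1} = 0.9 + 0.1*9.0 = 1.8
Step 3: y^k = 1.8, reduced costs: (-2.4, 3.4)
  x^k = (6.0, 0.0), subgradient = b - a^T x = -9.0
  y^{k+1} = 1.8 + 0.1*-9.0 = 0.9
Dual objective at y_3 = 0.9: reduced costs (0.3, 5.2), box minimizer x = (0.0, 0.0)
g(y_3) = b*y + (c1 - a1*y)*x1 + (c2 - a2*y)*x2 = 9*0.9 + 0.3*0.0 + 5.2*0.0 = 8.1 + 0.0 + 0.0 = 8.1


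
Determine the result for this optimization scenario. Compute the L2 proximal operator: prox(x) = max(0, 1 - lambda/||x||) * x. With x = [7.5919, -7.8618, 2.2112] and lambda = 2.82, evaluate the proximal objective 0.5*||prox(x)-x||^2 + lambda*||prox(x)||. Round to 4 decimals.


Step 1: Compute ||x||.
||x|| = 11.1505
Step 2: Compute scaling factor.
scale = max(0, 1 - 2.82/11.1505) = 0.7471
Step 3: prox(x) = [5.6719, -5.8735, 1.652]
||prox(x)|| = 8.3305
Step 4: Proximal objective.
0.5*||prox-x||^2 = 3.9762
lambda*||prox|| = 23.492
Total = 27.4683


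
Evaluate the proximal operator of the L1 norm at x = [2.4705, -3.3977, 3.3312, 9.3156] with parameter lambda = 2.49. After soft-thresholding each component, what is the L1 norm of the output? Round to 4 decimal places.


Soft-thresholding with lambda = 2.49:
prox(2.4705) = sign(2.4705)*max(|2.4705| - 2.49, 0) = 0.0
prox(-3.3977) = sign(-3.3977)*max(|-3.3977| - 2.49, 0) = -0.9077
prox(3.3312) = sign(3.3312)*max(|3.3312| - 2.49, 0) = 0.8412
prox(9.3156) = sign(9.3156)*max(|9.3156| - 2.49, 0) = 6.8256
prox(x) = [0.0, -0.9077, 0.8412, 6.8256]
||prox(x)||_1 = 0.0 + 0.9077 + 0.8412 + 6.8256 = 8.5745


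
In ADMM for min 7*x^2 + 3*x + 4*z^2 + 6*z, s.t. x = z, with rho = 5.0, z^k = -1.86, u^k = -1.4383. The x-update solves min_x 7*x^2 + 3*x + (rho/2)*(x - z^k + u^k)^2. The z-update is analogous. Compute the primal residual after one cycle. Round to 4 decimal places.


ADMM iteration with rho = 5.0, z^k = -1.86, u^k = -1.4383
Step 1: x-update.
Minimize 7*x^2 + 3*x + (5.0/2)*(x + 1.86 - 1.4383)^2
FOC: (2*7 + 5.0)*x = -3 + 5.0*(-1.86 + 1.4383)
x^{k+1} = -0.2689
Step 2: z-update.
Minimize 4*z^2 + 6*z + (5.0/2)*(-0.2689 - z - 1.4383)^2
FOC: (2*4 + 5.0)*z = -6 + 5.0*(-0.2689 - 1.4383)
z^{k+1} = -1.1181
Step 3: u-update.
u^{k+1} = -1.4383 - 0.2689 + 1.1181 = -0.589
Step 4: Primal residual = |-0.2689 + 1.1181| = 0.8493


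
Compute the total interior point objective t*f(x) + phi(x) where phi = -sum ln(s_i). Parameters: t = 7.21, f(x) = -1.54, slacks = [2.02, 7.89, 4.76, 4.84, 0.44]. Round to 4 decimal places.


Step 1: Compute log-barrier.
ln values: [0.7031, 2.0656, 1.5602, 1.5769, -0.821]
phi = -(0.7031 + 2.0656 + 1.5602 + 1.5769 - 0.821) = -5.0849
Step 2: Compute augmented objective.
t*f(x) = 7.21*-1.54 = -11.1034
Total = -11.1034 - 5.0849 = -16.1883


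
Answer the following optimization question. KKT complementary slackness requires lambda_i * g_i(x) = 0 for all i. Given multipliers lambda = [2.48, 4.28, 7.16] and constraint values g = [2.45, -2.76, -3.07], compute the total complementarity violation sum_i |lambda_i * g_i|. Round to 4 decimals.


KKT complementary slackness check:
lambda_1 * g_1 = 2.48 * 2.45 = 6.076
lambda_2 * g_2 = 4.28 * -2.76 = -11.8128
lambda_3 * g_3 = 7.16 * -3.07 = -21.9812
Total violation = 6.076 + 11.8128 + 21.9812 = 39.87


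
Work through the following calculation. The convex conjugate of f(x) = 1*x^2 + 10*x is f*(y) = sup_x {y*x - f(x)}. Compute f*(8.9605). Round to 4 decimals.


f*(y) = sup_x {y*x - a*x^2 - b*x} = sup_x {(y-b)*x - a*x^2}
FOC: (y - b) - 2a*x = 0 => x* = (y - b)/(2a)
x* = (8.9605 - 10)/(2*1) = -0.5198
f*(8.9605) = (y-b)^2/(4a) = (8.9605 - 10)^2/(4*1)
= 1.0806/4 = 0.2701


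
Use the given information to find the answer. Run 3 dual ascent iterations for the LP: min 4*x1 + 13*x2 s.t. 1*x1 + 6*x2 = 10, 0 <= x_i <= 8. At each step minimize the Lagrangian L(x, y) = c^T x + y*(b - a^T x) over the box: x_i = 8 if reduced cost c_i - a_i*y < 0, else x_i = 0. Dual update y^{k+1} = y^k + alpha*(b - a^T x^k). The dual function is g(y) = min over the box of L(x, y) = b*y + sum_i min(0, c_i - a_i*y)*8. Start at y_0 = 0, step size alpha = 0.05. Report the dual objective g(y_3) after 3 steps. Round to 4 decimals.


Dual ascent for LP: min 4*x1 + 13*x2, 1*x1 + 6*x2 = 10, 0 <= x_i <= 8
Step 1: y^k = 0.0, reduced costs: (4.0, 13.0)
  x^k = (0.0, 0.0), subgradient = b - a^T x = 10.0
  y^{k+1} = 0.0 + 0.05*10.0 = 0.5
Step 2: y^k = 0.5, reduced costs: (3.5, 10.0)
  x^k = (0.0, 0.0), subgradient = b - a^T x = 10.0
  y^{k+1} = 0.5 + 0.05*10.0 = 1.0
Step 3: y^k = 1.0, reduced costs: (3.0, 7.0)
  x^k = (0.0, 0.0), subgradient = b - a^T x = 10.0
  y^{k+1} = 1.0 + 0.05*10.0 = 1.5
Dual objective at y_3 = 1.5: reduced costs (2.5, 4.0), box minimizer x = (0.0, 0.0)
g(y_3) = b*y + (c1 - a1*y)*x1 + (c2 - a2*y)*x2 = 10*1.5 + 2.5*0.0 + 4.0*0.0 = 15.0 + 0.0 + 0.0 = 15.0


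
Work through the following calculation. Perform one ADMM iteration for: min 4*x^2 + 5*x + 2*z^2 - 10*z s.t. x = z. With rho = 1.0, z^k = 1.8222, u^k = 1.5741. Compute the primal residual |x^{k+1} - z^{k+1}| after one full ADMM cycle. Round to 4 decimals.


ADMM iteration with rho = 1.0, z^k = 1.8222, u^k = 1.5741
Step 1: x-update.
Minimize 4*x^2 + 5*x + (1.0/2)*(x - 1.8222 + 1.5741)^2
FOC: (2*4 + 1.0)*x = -5 + 1.0*(1.8222 - 1.5741)
x^{k+1} = -0.528
Step 2: z-update.
Minimize 2*z^2 - 10*z + (1.0/2)*(-0.528 - z + 1.5741)^2
FOC: (2*2 + 1.0)*z = 10 + 1.0*(-0.528 + 1.5741)
z^{k+1} = 2.2092
Step 3: u-update.
u^{k+1} = 1.5741 - 0.528 - 2.2092 = -1.1631
Step 4: Primal residual = |-0.528 - 2.2092| = 2.7372


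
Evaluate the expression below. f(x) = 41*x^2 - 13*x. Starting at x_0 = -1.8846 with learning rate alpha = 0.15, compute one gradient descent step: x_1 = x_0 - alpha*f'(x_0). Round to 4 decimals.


We compute the gradient at x_0 and apply the update.
f'(x) = 82*x - 13
f'(-1.8846) = 82*-1.8846 - 13 = -167.5372
x_1 = -1.8846 - 0.15*-167.5372 = 23.246


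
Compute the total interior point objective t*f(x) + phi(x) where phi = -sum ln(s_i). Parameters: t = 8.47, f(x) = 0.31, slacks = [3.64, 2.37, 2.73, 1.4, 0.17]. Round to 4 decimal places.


Step 1: Compute log-barrier.
ln values: [1.292, 0.8629, 1.0043, 0.3365, -1.772]
phi = -(1.292 + 0.8629 + 1.0043 + 0.3365 - 1.772) = -1.7237
Step 2: Compute augmented objective.
t*f(x) = 8.47*0.31 = 2.6257
Total = 2.6257 - 1.7237 = 0.902


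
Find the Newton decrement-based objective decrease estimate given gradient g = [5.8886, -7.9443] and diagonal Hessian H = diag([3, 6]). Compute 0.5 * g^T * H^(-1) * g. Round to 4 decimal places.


Step 1: H is diagonal, so H^(-1) * g = [1.9629, -1.3241].
Step 2: g^T H^(-1) g = sum_i g_i^2 / H_ii
  = (5.8886)^2/3 + (-7.9443)^2/6
  = 11.5585 + 10.5187 = 22.0772
Step 3: Objective decrease = 0.5 * g^T H^(-1) g = 11.0386


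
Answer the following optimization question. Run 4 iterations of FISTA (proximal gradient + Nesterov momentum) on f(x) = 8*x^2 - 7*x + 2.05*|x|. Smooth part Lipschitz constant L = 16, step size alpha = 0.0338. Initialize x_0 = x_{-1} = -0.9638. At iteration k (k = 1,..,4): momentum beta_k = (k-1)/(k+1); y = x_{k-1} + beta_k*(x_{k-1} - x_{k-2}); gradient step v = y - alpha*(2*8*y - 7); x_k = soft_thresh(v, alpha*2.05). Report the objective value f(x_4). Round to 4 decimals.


FISTA on f(x) = 8*x^2 - 7*x + 2.05*|x|
L = 16, alpha = 0.0338
Iteration 1: beta = 0.0, y = -0.9638 + 0.0*(-0.9638 + 0.9638) = -0.9638
  grad(y) = -22.4208, v = y - alpha*grad = -0.206
  prox(v) = soft_thresh(-0.206, 0.0693) = -0.1367
Iteration 2: beta = 0.3333, y = -0.1367 + 0.3333*(-0.1367 + 0.9638) = 0.139
  grad(y) = -4.7757, v = y - alpha*grad = 0.3004
  prox(v) = soft_thresh(0.3004, 0.0693) = 0.2311
Iteration 3: beta = 0.5, y = 0.2311 + 0.5*(0.2311 + 0.1367) = 0.4151
  grad(y) = -0.359, v = y - alpha*grad = 0.4272
  prox(v) = soft_thresh(0.4272, 0.0693) = 0.3579
Iteration 4: beta = 0.6, y = 0.3579 + 0.6*(0.3579 - 0.2311) = 0.434
  grad(y) = -0.0566, v = y - alpha*grad = 0.4359
  prox(v) = soft_thresh(0.4359, 0.0693) = 0.3666
f(x_4) = 8*0.3666^2 - 7*0.3666 + 2.05*|0.3666| = -0.7395


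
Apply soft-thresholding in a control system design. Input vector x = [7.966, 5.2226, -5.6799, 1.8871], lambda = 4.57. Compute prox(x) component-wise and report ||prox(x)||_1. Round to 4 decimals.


Soft-thresholding with lambda = 4.57:
prox(7.966) = sign(7.966)*max(|7.966| - 4.57, 0) = 3.396
prox(5.2226) = sign(5.2226)*max(|5.2226| - 4.57, 0) = 0.6526
prox(-5.6799) = sign(-5.6799)*max(|-5.6799| - 4.57, 0) = -1.1099
prox(1.8871) = sign(1.8871)*max(|1.8871| - 4.57, 0) = 0.0
prox(x) = [3.396, 0.6526, -1.1099, 0.0]
||prox(x)||_1 = 3.396 + 0.6526 + 1.1099 + 0.0 = 5.1585


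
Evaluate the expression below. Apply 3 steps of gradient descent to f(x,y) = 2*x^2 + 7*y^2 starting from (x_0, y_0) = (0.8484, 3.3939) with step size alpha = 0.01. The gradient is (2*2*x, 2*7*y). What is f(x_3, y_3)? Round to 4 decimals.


Gradient descent on f(x,y) = 2*x^2 + 7*y^2.
Starting point: (0.8484, 3.3939), alpha = 0.01
Step 1: grad_x = 2*2*0.8484 = 3.3936, grad_y = 2*7*3.3939 = 47.5146
  x_1 = 0.8484 - 0.01*3.3936 = 0.8145
  y_1 = 3.3939 - 0.01*47.5146 = 2.9188
Step 2: grad_x = 2*2*0.8145 = 3.2579, grad_y = 2*7*2.9188 = 40.8626
  x_2 = 0.8145 - 0.01*3.2579 = 0.7819
  y_2 = 2.9188 - 0.01*40.8626 = 2.5101
Step 3: grad_x = 2*2*0.7819 = 3.1275, grad_y = 2*7*2.5101 = 35.1418
  x_3 = 0.7819 - 0.01*3.1275 = 0.7506
  y_3 = 2.5101 - 0.01*35.1418 = 2.1587
f(0.7506, 2.1587) = 2*0.7506^2 + 7*2.1587^2 = 33.747


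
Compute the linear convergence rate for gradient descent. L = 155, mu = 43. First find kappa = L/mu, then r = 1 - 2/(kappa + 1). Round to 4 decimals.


Step 1: Compute the condition number.
kappa = L/mu = 155/43 = 3.6047
Step 2: Compute the convergence rate.
r = 1 - 2/(kappa + 1) = 1 - 2*mu/(L + mu) = (L - mu)/(L + mu) = 112/198 = 0.5657


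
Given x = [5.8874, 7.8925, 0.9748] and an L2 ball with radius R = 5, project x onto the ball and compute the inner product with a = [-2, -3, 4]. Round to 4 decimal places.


Step 1: Compute ||x|| (intermediates to 6 decimals).
||x|| = sqrt(5.8874^2 + 7.8925^2 + 0.9748^2) = 9.894608
Step 2: Project.
Since ||x|| > R, scale = R/||x|| = 5/9.894608 = 0.505326, proj(x) = scale * x
proj(x) = [2.975056, 3.988285, 0.492592]
Step 3: Dot product.
a^T * proj(x) = -2*2.975056 - 3*3.988285 + 4*0.492592 = -15.9446


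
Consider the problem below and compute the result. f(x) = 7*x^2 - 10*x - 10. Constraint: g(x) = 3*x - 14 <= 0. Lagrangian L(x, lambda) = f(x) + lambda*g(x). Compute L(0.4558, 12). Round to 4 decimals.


Step 1: Evaluate f(x).
f(0.4558) = 7*0.4558^2 - 10*0.4558 - 10 = -13.1037
Step 2: Evaluate g(x).
g(0.4558) = 3*0.4558 - 14 = -12.6326
Step 3: Compute Lagrangian.
L = -13.1037 + 12*-12.6326 = -164.6949


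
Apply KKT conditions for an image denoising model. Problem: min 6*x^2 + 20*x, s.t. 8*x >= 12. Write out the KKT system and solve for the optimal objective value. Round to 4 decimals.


Step 1: Try lambda = 0 (constraint inactive).
x_unc = -20/(2*6) = -1.6667
Check: 8*-1.6667 = -13.3336 < 12 -- violated!
Step 2: Constraint must be active: 8*x = 12
x* = 12/8 = 1.5
lambda = (2*6*1.5 + 20)/8 = 4.75
Step 3: Compute optimal value.
f(x*) = 6*1.5^2 + 20*1.5 = 43.5
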